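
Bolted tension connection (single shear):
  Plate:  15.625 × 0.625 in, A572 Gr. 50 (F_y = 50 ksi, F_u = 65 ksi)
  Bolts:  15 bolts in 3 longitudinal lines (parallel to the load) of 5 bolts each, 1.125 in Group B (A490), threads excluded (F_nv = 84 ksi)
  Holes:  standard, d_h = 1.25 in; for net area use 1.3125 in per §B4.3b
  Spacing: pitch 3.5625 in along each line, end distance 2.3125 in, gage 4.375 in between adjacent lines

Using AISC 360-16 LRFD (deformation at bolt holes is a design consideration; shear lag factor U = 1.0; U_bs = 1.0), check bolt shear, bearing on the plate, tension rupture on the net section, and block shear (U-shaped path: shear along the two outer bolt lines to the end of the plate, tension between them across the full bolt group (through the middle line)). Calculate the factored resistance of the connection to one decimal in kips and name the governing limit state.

Bolt shear: A_b = π(1.125)²/4 = 0.99402 in². φR_n = 0.75 × 84 × 0.99402 × 15 × 1 = 939.3 kips.
Bearing (0.625 in plate, F_u = 65 ksi): end bolts L_c = 2.3125 − 1.25/2 = 1.6875, R_n = min(1.2×1.6875×0.625×65, 2.4×1.125×0.625×65) = 82.266 kips/bolt; interior L_c = 3.5625 − 1.25 = 2.3125, R_n = 109.69 kips/bolt. φR_n = 0.75 × (3×82.266 + 12×109.69) = 1172.3 kips.
Tension rupture (net): A_n = (15.625 − 3×1.3125)×0.625 = 7.3047 in² (U = 1.0, A_e = A_n). φR_n = 0.75 × 65 × 7.3047 = 356.1 kips.
Block shear: shear path 2×[2.3125+4×3.5625] = 2×16.5625 in, A_gv = 20.703, A_nv = 2×(16.5625 − 4.5×1.3125)×0.625 = 13.32 in²; tension across gage: (8.75 − 2×1.3125)×0.625 = 3.8281 in². R_n = min(0.6×65×13.32, 0.6×50×20.703) + 1.0×65×3.8281 = min(519.48, 621.09) + 248.83 = 768.31 kips. φR_n = 0.75 × 768.31 = 576.2 kips.
Governing: min(939.3, 1172.3, 356.1, 576.2) = 356.1 kips → net-section rupture.

356.1 kips (net-section rupture governs)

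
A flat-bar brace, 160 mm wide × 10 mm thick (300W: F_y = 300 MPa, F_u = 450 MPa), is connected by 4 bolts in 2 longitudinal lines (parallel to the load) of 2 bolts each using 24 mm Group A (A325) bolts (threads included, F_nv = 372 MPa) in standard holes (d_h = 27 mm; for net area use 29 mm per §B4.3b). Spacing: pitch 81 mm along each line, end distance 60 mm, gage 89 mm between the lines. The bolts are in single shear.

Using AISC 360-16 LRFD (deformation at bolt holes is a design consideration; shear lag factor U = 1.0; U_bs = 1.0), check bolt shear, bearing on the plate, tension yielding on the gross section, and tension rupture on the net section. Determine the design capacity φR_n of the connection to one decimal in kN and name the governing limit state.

344.3 kN (net-section rupture governs)

Bolt shear: A_b = π(24)²/4 = 452.39 mm². φR_n = 0.75 × 372 × 452.39 × 4 × 1 = 504.9 kN.
Bearing (10 mm plate, F_u = 450 MPa): end bolts L_c = 60 − 27/2 = 46.5, R_n = min(1.2×46.5×10×450, 2.4×24×10×450) = 251.1 kN/bolt; interior L_c = 81 − 27 = 54, R_n = 259.2 kN/bolt. φR_n = 0.75 × (2×251.1 + 2×259.2) = 765.5 kN.
Tension yield (gross): A_g = 160×10 = 1600 mm². φR_n = 0.90 × 300 × 1600 = 432.0 kN.
Tension rupture (net): A_n = (160 − 2×29)×10 = 1020 mm² (U = 1.0, A_e = A_n). φR_n = 0.75 × 450 × 1020 = 344.3 kN.
Governing: min(504.9, 765.5, 432.0, 344.3) = 344.3 kN → net-section rupture.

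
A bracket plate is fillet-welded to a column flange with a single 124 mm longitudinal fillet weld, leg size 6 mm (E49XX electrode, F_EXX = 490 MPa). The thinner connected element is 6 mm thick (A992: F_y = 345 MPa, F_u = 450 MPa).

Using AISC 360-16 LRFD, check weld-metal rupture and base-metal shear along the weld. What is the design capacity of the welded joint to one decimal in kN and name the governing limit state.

116.0 kN (weld metal governs)

Weld metal: throat = 0.707×6 = 4.242 mm, L = 124 mm. φR_n = 0.75 × 0.6 × 490 × 4.242 × 124 = 116.0 kN.
Base metal shear (6 mm plate): yield φR_n = 1.0×0.6×345×6×124 = 154.0 kN; rupture φR_n = 0.75×0.6×450×6×124 = 150.7 kN; take 150.7 kN (rupture).
Governing: min(116.0, 150.7) = 116.0 kN → weld metal.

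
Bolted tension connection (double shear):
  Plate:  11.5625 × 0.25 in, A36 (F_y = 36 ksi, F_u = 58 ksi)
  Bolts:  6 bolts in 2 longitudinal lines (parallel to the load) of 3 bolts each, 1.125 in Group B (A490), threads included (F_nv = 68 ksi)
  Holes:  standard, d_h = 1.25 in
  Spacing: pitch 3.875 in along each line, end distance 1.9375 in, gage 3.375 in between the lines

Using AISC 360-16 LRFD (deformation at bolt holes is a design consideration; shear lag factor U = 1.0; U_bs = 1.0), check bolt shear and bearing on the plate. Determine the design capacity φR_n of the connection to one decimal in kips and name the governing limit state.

Bolt shear: A_b = π(1.125)²/4 = 0.99402 in². φR_n = 0.75 × 68 × 0.99402 × 6 × 2 = 608.3 kips.
Bearing (0.25 in plate, F_u = 58 ksi): end bolts L_c = 1.9375 − 1.25/2 = 1.3125, R_n = min(1.2×1.3125×0.25×58, 2.4×1.125×0.25×58) = 22.838 kips/bolt; interior L_c = 3.875 − 1.25 = 2.625, R_n = 39.15 kips/bolt. φR_n = 0.75 × (2×22.838 + 4×39.15) = 151.7 kips.
Governing: min(608.3, 151.7) = 151.7 kips → bearing.

151.7 kips (bearing governs)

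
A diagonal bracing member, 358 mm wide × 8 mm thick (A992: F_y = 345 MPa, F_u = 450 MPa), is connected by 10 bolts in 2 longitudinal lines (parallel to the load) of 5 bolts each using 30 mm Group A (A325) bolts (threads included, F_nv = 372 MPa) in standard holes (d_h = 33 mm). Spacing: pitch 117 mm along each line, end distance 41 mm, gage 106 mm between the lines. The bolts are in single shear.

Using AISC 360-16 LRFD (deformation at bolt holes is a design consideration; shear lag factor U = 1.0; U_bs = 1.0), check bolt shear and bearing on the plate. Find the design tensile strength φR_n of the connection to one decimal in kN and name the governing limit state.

Bolt shear: A_b = π(30)²/4 = 706.86 mm². φR_n = 0.75 × 372 × 706.86 × 10 × 1 = 1972.1 kN.
Bearing (8 mm plate, F_u = 450 MPa): end bolts L_c = 41 − 33/2 = 24.5, R_n = min(1.2×24.5×8×450, 2.4×30×8×450) = 105.84 kN/bolt; interior L_c = 117 − 33 = 84, R_n = 259.2 kN/bolt. φR_n = 0.75 × (2×105.84 + 8×259.2) = 1714.0 kN.
Governing: min(1972.1, 1714.0) = 1714.0 kN → bearing.

1714.0 kN (bearing governs)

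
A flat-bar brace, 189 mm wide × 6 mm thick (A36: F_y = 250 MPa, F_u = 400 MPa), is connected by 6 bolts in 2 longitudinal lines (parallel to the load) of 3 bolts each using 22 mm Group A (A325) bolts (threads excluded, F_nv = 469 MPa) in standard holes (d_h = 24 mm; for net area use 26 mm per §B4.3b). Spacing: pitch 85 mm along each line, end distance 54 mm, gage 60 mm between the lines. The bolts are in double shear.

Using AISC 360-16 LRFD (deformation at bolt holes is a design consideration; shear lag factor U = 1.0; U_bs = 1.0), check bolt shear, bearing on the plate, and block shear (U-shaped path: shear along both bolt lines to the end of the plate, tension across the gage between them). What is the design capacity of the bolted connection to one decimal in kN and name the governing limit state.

363.6 kN (block shear governs)

Bolt shear: A_b = π(22)²/4 = 380.13 mm². φR_n = 0.75 × 469 × 380.13 × 6 × 2 = 1604.5 kN.
Bearing (6 mm plate, F_u = 400 MPa): end bolts L_c = 54 − 24/2 = 42, R_n = min(1.2×42×6×400, 2.4×22×6×400) = 120.96 kN/bolt; interior L_c = 85 − 24 = 61, R_n = 126.72 kN/bolt. φR_n = 0.75 × (2×120.96 + 4×126.72) = 561.6 kN.
Block shear: shear path 2×[54+2×85] = 2×224 mm, A_gv = 2688, A_nv = 2×(224 − 2.5×26)×6 = 1908 mm²; tension across gage: (60 − 1×26)×6 = 204 mm². R_n = min(0.6×400×1908, 0.6×250×2688) + 1.0×400×204 = min(457.92, 403.2) + 81.6 = 484.8 kN. φR_n = 0.75 × 484.8 = 363.6 kN.
Governing: min(1604.5, 561.6, 363.6) = 363.6 kN → block shear.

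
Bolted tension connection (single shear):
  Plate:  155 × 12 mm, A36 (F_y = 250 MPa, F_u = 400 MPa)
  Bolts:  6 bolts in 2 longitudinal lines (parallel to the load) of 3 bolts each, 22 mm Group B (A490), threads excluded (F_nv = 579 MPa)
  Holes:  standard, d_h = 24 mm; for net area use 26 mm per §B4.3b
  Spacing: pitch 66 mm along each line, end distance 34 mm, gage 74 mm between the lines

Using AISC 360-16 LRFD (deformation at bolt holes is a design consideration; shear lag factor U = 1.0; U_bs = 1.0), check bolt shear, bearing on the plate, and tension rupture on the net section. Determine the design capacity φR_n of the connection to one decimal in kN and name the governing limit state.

370.8 kN (net-section rupture governs)

Bolt shear: A_b = π(22)²/4 = 380.13 mm². φR_n = 0.75 × 579 × 380.13 × 6 × 1 = 990.4 kN.
Bearing (12 mm plate, F_u = 400 MPa): end bolts L_c = 34 − 24/2 = 22, R_n = min(1.2×22×12×400, 2.4×22×12×400) = 126.72 kN/bolt; interior L_c = 66 − 24 = 42, R_n = 241.92 kN/bolt. φR_n = 0.75 × (2×126.72 + 4×241.92) = 915.8 kN.
Tension rupture (net): A_n = (155 − 2×26)×12 = 1236 mm² (U = 1.0, A_e = A_n). φR_n = 0.75 × 400 × 1236 = 370.8 kN.
Governing: min(990.4, 915.8, 370.8) = 370.8 kN → net-section rupture.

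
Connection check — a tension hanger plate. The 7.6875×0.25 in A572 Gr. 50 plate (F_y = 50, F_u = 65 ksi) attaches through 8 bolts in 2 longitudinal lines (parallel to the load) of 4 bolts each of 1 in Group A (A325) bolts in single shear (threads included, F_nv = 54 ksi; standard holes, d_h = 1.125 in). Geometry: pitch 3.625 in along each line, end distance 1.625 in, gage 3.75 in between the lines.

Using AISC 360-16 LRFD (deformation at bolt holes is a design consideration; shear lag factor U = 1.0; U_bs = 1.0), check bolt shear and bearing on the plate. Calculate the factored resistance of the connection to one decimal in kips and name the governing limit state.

Bolt shear: A_b = π(1)²/4 = 0.7854 in². φR_n = 0.75 × 54 × 0.7854 × 8 × 1 = 254.5 kips.
Bearing (0.25 in plate, F_u = 65 ksi): end bolts L_c = 1.625 − 1.125/2 = 1.0625, R_n = min(1.2×1.0625×0.25×65, 2.4×1×0.25×65) = 20.719 kips/bolt; interior L_c = 3.625 − 1.125 = 2.5, R_n = 39 kips/bolt. φR_n = 0.75 × (2×20.719 + 6×39) = 206.6 kips.
Governing: min(254.5, 206.6) = 206.6 kips → bearing.

206.6 kips (bearing governs)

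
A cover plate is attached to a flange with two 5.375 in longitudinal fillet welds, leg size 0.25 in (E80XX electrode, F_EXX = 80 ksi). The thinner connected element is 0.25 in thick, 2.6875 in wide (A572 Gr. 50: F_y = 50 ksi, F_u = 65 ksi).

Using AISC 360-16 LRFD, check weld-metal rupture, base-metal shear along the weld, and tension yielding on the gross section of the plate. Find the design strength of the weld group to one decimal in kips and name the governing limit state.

Weld metal: throat = 0.707×0.25 = 0.17675 in, L = 2×5.375 = 10.75 in. φR_n = 0.75 × 0.6 × 80 × 0.17675 × 10.75 = 68.4 kips.
Base metal shear (0.25 in plate): yield φR_n = 1.0×0.6×50×0.25×10.75 = 80.6 kips; rupture φR_n = 0.75×0.6×65×0.25×10.75 = 78.6 kips; take 78.6 kips (rupture).
Tension yield (gross): A_g = 2.6875×0.25 = 0.67188 in². φR_n = 0.90 × 50 × 0.67188 = 30.2 kips.
Governing: min(68.4, 78.6, 30.2) = 30.2 kips → gross-section yield.

30.2 kips (gross-section yield governs)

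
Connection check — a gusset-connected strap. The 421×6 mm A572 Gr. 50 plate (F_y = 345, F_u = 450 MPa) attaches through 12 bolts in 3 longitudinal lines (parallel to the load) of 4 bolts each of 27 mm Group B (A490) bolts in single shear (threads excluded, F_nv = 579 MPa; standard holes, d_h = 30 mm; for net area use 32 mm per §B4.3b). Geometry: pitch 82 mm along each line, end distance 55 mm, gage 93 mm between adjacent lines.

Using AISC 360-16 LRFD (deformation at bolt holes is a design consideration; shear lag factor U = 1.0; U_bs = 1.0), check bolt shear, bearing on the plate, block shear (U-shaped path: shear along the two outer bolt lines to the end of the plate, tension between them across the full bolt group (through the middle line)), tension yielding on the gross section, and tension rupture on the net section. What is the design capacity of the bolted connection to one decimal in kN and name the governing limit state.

658.1 kN (net-section rupture governs)

Bolt shear: A_b = π(27)²/4 = 572.56 mm². φR_n = 0.75 × 579 × 572.56 × 12 × 1 = 2983.6 kN.
Bearing (6 mm plate, F_u = 450 MPa): end bolts L_c = 55 − 30/2 = 40, R_n = min(1.2×40×6×450, 2.4×27×6×450) = 129.6 kN/bolt; interior L_c = 82 − 30 = 52, R_n = 168.48 kN/bolt. φR_n = 0.75 × (3×129.6 + 9×168.48) = 1428.8 kN.
Block shear: shear path 2×[55+3×82] = 2×301 mm, A_gv = 3612, A_nv = 2×(301 − 3.5×32)×6 = 2268 mm²; tension across gage: (186 − 2×32)×6 = 732 mm². R_n = min(0.6×450×2268, 0.6×345×3612) + 1.0×450×732 = min(612.36, 747.68) + 329.4 = 941.76 kN. φR_n = 0.75 × 941.76 = 706.3 kN.
Tension yield (gross): A_g = 421×6 = 2526 mm². φR_n = 0.90 × 345 × 2526 = 784.3 kN.
Tension rupture (net): A_n = (421 − 3×32)×6 = 1950 mm² (U = 1.0, A_e = A_n). φR_n = 0.75 × 450 × 1950 = 658.1 kN.
Governing: min(2983.6, 1428.8, 706.3, 784.3, 658.1) = 658.1 kN → net-section rupture.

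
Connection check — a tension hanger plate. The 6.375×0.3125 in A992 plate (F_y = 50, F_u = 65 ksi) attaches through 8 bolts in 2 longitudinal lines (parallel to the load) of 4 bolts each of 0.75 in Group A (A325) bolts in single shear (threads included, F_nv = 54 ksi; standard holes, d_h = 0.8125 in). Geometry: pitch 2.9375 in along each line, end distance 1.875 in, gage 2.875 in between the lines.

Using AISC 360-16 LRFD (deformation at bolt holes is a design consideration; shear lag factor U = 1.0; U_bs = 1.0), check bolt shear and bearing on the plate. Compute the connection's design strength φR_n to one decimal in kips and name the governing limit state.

143.1 kips (bolt shear governs)

Bolt shear: A_b = π(0.75)²/4 = 0.44179 in². φR_n = 0.75 × 54 × 0.44179 × 8 × 1 = 143.1 kips.
Bearing (0.3125 in plate, F_u = 65 ksi): end bolts L_c = 1.875 − 0.8125/2 = 1.46875, R_n = min(1.2×1.46875×0.3125×65, 2.4×0.75×0.3125×65) = 35.801 kips/bolt; interior L_c = 2.9375 − 0.8125 = 2.125, R_n = 36.563 kips/bolt. φR_n = 0.75 × (2×35.801 + 6×36.563) = 218.2 kips.
Governing: min(143.1, 218.2) = 143.1 kips → bolt shear.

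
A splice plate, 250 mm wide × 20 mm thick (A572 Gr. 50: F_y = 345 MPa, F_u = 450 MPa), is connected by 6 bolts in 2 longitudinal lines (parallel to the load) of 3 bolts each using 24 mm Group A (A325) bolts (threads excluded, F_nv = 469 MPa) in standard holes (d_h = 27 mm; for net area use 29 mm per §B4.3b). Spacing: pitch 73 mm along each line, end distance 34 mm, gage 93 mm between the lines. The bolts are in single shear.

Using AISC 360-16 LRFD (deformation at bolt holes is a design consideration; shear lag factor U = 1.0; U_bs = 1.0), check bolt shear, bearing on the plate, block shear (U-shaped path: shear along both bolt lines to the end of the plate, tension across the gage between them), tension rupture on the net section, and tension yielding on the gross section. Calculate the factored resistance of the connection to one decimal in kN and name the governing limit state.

Bolt shear: A_b = π(24)²/4 = 452.39 mm². φR_n = 0.75 × 469 × 452.39 × 6 × 1 = 954.8 kN.
Bearing (20 mm plate, F_u = 450 MPa): end bolts L_c = 34 − 27/2 = 20.5, R_n = min(1.2×20.5×20×450, 2.4×24×20×450) = 221.4 kN/bolt; interior L_c = 73 − 27 = 46, R_n = 496.8 kN/bolt. φR_n = 0.75 × (2×221.4 + 4×496.8) = 1822.5 kN.
Block shear: shear path 2×[34+2×73] = 2×180 mm, A_gv = 7200, A_nv = 2×(180 − 2.5×29)×20 = 4300 mm²; tension across gage: (93 − 1×29)×20 = 1280 mm². R_n = min(0.6×450×4300, 0.6×345×7200) + 1.0×450×1280 = min(1161, 1490.4) + 576 = 1737 kN. φR_n = 0.75 × 1737 = 1302.8 kN.
Tension rupture (net): A_n = (250 − 2×29)×20 = 3840 mm² (U = 1.0, A_e = A_n). φR_n = 0.75 × 450 × 3840 = 1296.0 kN.
Tension yield (gross): A_g = 250×20 = 5000 mm². φR_n = 0.90 × 345 × 5000 = 1552.5 kN.
Governing: min(954.8, 1822.5, 1302.8, 1296.0, 1552.5) = 954.8 kN → bolt shear.

954.8 kN (bolt shear governs)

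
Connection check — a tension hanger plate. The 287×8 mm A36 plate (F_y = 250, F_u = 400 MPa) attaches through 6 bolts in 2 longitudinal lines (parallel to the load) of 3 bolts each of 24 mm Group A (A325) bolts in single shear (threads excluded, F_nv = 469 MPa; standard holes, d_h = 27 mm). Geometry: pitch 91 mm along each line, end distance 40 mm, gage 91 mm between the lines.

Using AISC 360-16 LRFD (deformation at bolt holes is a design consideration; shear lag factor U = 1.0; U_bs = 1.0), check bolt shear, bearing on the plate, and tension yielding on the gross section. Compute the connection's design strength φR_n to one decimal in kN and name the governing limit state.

Bolt shear: A_b = π(24)²/4 = 452.39 mm². φR_n = 0.75 × 469 × 452.39 × 6 × 1 = 954.8 kN.
Bearing (8 mm plate, F_u = 400 MPa): end bolts L_c = 40 − 27/2 = 26.5, R_n = min(1.2×26.5×8×400, 2.4×24×8×400) = 101.76 kN/bolt; interior L_c = 91 − 27 = 64, R_n = 184.32 kN/bolt. φR_n = 0.75 × (2×101.76 + 4×184.32) = 705.6 kN.
Tension yield (gross): A_g = 287×8 = 2296 mm². φR_n = 0.90 × 250 × 2296 = 516.6 kN.
Governing: min(954.8, 705.6, 516.6) = 516.6 kN → gross-section yield.

516.6 kN (gross-section yield governs)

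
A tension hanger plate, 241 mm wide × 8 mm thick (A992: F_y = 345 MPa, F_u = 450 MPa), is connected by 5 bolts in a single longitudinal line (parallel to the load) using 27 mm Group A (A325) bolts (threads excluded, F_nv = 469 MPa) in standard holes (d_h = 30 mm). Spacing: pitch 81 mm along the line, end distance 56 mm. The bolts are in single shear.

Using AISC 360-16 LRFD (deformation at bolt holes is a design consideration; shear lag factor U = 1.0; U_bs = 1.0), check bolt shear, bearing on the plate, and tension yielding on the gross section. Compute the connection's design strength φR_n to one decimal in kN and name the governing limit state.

598.6 kN (gross-section yield governs)

Bolt shear: A_b = π(27)²/4 = 572.56 mm². φR_n = 0.75 × 469 × 572.56 × 5 × 1 = 1007.0 kN.
Bearing (8 mm plate, F_u = 450 MPa): end bolts L_c = 56 − 30/2 = 41, R_n = min(1.2×41×8×450, 2.4×27×8×450) = 177.12 kN/bolt; interior L_c = 81 − 30 = 51, R_n = 220.32 kN/bolt. φR_n = 0.75 × (1×177.12 + 4×220.32) = 793.8 kN.
Tension yield (gross): A_g = 241×8 = 1928 mm². φR_n = 0.90 × 345 × 1928 = 598.6 kN.
Governing: min(1007.0, 793.8, 598.6) = 598.6 kN → gross-section yield.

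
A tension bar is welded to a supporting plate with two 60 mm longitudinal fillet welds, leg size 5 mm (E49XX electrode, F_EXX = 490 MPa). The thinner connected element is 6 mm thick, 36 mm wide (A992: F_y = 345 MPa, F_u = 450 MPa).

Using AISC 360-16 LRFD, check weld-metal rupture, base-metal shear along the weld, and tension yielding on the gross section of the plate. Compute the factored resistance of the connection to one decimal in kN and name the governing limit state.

67.1 kN (gross-section yield governs)

Weld metal: throat = 0.707×5 = 3.535 mm, L = 2×60 = 120 mm. φR_n = 0.75 × 0.6 × 490 × 3.535 × 120 = 93.5 kN.
Base metal shear (6 mm plate): yield φR_n = 1.0×0.6×345×6×120 = 149.0 kN; rupture φR_n = 0.75×0.6×450×6×120 = 145.8 kN; take 145.8 kN (rupture).
Tension yield (gross): A_g = 36×6 = 216 mm². φR_n = 0.90 × 345 × 216 = 67.1 kN.
Governing: min(93.5, 145.8, 67.1) = 67.1 kN → gross-section yield.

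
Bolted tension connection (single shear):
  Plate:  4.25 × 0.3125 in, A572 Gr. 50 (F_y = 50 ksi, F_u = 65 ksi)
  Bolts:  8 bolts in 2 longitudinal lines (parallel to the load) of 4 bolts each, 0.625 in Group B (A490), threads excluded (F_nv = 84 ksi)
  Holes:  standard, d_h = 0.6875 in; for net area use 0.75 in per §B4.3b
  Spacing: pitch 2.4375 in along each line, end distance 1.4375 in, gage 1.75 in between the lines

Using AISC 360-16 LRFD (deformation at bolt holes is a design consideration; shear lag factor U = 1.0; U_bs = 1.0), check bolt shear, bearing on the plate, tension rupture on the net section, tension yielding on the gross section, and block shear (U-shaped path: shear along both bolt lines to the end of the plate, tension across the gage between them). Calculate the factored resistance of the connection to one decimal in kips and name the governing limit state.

Bolt shear: A_b = π(0.625)²/4 = 0.3068 in². φR_n = 0.75 × 84 × 0.3068 × 8 × 1 = 154.6 kips.
Bearing (0.3125 in plate, F_u = 65 ksi): end bolts L_c = 1.4375 − 0.6875/2 = 1.09375, R_n = min(1.2×1.09375×0.3125×65, 2.4×0.625×0.3125×65) = 26.66 kips/bolt; interior L_c = 2.4375 − 0.6875 = 1.75, R_n = 30.469 kips/bolt. φR_n = 0.75 × (2×26.66 + 6×30.469) = 177.1 kips.
Tension rupture (net): A_n = (4.25 − 2×0.75)×0.3125 = 0.85938 in² (U = 1.0, A_e = A_n). φR_n = 0.75 × 65 × 0.85938 = 41.9 kips.
Tension yield (gross): A_g = 4.25×0.3125 = 1.3281 in². φR_n = 0.90 × 50 × 1.3281 = 59.8 kips.
Block shear: shear path 2×[1.4375+3×2.4375] = 2×8.75 in, A_gv = 5.4688, A_nv = 2×(8.75 − 3.5×0.75)×0.3125 = 3.8281 in²; tension across gage: (1.75 − 1×0.75)×0.3125 = 0.3125 in². R_n = min(0.6×65×3.8281, 0.6×50×5.4688) + 1.0×65×0.3125 = min(149.3, 164.06) + 20.313 = 169.61 kips. φR_n = 0.75 × 169.61 = 127.2 kips.
Governing: min(154.6, 177.1, 41.9, 59.8, 127.2) = 41.9 kips → net-section rupture.

41.9 kips (net-section rupture governs)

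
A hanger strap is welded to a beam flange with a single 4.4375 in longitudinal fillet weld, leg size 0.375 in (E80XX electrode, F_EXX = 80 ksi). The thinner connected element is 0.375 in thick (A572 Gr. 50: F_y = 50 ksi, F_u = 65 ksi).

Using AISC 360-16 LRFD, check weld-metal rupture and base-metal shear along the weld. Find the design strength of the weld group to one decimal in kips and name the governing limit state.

Weld metal: throat = 0.707×0.375 = 0.26513 in, L = 4.4375 in. φR_n = 0.75 × 0.6 × 80 × 0.26513 × 4.4375 = 42.4 kips.
Base metal shear (0.375 in plate): yield φR_n = 1.0×0.6×50×0.375×4.4375 = 49.9 kips; rupture φR_n = 0.75×0.6×65×0.375×4.4375 = 48.7 kips; take 48.7 kips (rupture).
Governing: min(42.4, 48.7) = 42.4 kips → weld metal.

42.4 kips (weld metal governs)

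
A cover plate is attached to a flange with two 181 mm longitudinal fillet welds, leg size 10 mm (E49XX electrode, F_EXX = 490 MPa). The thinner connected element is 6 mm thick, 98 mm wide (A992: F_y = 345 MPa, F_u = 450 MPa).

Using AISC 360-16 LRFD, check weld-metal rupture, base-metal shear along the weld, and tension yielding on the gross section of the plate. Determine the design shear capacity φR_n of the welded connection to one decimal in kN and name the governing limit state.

182.6 kN (gross-section yield governs)

Weld metal: throat = 0.707×10 = 7.07 mm, L = 2×181 = 362 mm. φR_n = 0.75 × 0.6 × 490 × 7.07 × 362 = 564.3 kN.
Base metal shear (6 mm plate): yield φR_n = 1.0×0.6×345×6×362 = 449.6 kN; rupture φR_n = 0.75×0.6×450×6×362 = 439.8 kN; take 439.8 kN (rupture).
Tension yield (gross): A_g = 98×6 = 588 mm². φR_n = 0.90 × 345 × 588 = 182.6 kN.
Governing: min(564.3, 439.8, 182.6) = 182.6 kN → gross-section yield.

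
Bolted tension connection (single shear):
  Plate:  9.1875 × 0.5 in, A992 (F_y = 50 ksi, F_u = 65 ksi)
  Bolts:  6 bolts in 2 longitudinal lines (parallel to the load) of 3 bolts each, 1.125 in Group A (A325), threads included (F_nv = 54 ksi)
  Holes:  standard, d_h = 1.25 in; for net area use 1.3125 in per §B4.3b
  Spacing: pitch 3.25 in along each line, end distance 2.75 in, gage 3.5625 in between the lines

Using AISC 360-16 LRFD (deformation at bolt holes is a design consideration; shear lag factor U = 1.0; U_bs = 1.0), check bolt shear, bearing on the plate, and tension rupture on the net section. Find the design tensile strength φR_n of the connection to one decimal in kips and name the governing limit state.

Bolt shear: A_b = π(1.125)²/4 = 0.99402 in². φR_n = 0.75 × 54 × 0.99402 × 6 × 1 = 241.5 kips.
Bearing (0.5 in plate, F_u = 65 ksi): end bolts L_c = 2.75 − 1.25/2 = 2.125, R_n = min(1.2×2.125×0.5×65, 2.4×1.125×0.5×65) = 82.875 kips/bolt; interior L_c = 3.25 − 1.25 = 2, R_n = 78 kips/bolt. φR_n = 0.75 × (2×82.875 + 4×78) = 358.3 kips.
Tension rupture (net): A_n = (9.1875 − 2×1.3125)×0.5 = 3.2813 in² (U = 1.0, A_e = A_n). φR_n = 0.75 × 65 × 3.2813 = 160.0 kips.
Governing: min(241.5, 358.3, 160.0) = 160.0 kips → net-section rupture.

160.0 kips (net-section rupture governs)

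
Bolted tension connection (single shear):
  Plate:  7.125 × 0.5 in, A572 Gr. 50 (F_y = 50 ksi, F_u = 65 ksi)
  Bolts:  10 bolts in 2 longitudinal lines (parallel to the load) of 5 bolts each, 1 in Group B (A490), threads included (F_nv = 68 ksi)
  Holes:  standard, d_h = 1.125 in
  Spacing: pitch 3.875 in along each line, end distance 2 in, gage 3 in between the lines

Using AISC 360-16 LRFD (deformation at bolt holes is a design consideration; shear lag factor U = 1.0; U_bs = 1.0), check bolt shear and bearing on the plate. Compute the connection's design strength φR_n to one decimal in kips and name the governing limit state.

400.6 kips (bolt shear governs)

Bolt shear: A_b = π(1)²/4 = 0.7854 in². φR_n = 0.75 × 68 × 0.7854 × 10 × 1 = 400.6 kips.
Bearing (0.5 in plate, F_u = 65 ksi): end bolts L_c = 2 − 1.125/2 = 1.4375, R_n = min(1.2×1.4375×0.5×65, 2.4×1×0.5×65) = 56.063 kips/bolt; interior L_c = 3.875 − 1.125 = 2.75, R_n = 78 kips/bolt. φR_n = 0.75 × (2×56.063 + 8×78) = 552.1 kips.
Governing: min(400.6, 552.1) = 400.6 kips → bolt shear.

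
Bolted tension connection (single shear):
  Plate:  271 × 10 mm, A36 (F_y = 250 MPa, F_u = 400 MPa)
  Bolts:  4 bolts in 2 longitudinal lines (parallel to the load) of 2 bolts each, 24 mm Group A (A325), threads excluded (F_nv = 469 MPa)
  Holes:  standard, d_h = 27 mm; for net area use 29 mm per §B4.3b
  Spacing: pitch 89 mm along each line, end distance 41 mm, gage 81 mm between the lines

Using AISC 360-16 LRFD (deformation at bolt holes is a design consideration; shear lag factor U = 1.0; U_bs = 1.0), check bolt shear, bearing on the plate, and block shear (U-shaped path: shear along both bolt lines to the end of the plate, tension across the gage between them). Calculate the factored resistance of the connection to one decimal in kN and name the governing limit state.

448.5 kN (block shear governs)

Bolt shear: A_b = π(24)²/4 = 452.39 mm². φR_n = 0.75 × 469 × 452.39 × 4 × 1 = 636.5 kN.
Bearing (10 mm plate, F_u = 400 MPa): end bolts L_c = 41 − 27/2 = 27.5, R_n = min(1.2×27.5×10×400, 2.4×24×10×400) = 132 kN/bolt; interior L_c = 89 − 27 = 62, R_n = 230.4 kN/bolt. φR_n = 0.75 × (2×132 + 2×230.4) = 543.6 kN.
Block shear: shear path 2×[41+1×89] = 2×130 mm, A_gv = 2600, A_nv = 2×(130 − 1.5×29)×10 = 1730 mm²; tension across gage: (81 − 1×29)×10 = 520 mm². R_n = min(0.6×400×1730, 0.6×250×2600) + 1.0×400×520 = min(415.2, 390) + 208 = 598 kN. φR_n = 0.75 × 598 = 448.5 kN.
Governing: min(636.5, 543.6, 448.5) = 448.5 kN → block shear.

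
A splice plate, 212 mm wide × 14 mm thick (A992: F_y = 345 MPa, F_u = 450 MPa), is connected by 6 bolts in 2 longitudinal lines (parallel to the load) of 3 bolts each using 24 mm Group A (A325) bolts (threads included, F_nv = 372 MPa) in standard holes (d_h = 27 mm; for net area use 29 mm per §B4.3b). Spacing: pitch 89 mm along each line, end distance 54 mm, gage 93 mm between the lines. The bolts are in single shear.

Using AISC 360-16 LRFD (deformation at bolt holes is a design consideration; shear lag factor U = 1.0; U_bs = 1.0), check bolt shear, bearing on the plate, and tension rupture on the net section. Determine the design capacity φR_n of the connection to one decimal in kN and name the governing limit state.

Bolt shear: A_b = π(24)²/4 = 452.39 mm². φR_n = 0.75 × 372 × 452.39 × 6 × 1 = 757.3 kN.
Bearing (14 mm plate, F_u = 450 MPa): end bolts L_c = 54 − 27/2 = 40.5, R_n = min(1.2×40.5×14×450, 2.4×24×14×450) = 306.18 kN/bolt; interior L_c = 89 − 27 = 62, R_n = 362.88 kN/bolt. φR_n = 0.75 × (2×306.18 + 4×362.88) = 1547.9 kN.
Tension rupture (net): A_n = (212 − 2×29)×14 = 2156 mm² (U = 1.0, A_e = A_n). φR_n = 0.75 × 450 × 2156 = 727.7 kN.
Governing: min(757.3, 1547.9, 727.7) = 727.7 kN → net-section rupture.

727.7 kN (net-section rupture governs)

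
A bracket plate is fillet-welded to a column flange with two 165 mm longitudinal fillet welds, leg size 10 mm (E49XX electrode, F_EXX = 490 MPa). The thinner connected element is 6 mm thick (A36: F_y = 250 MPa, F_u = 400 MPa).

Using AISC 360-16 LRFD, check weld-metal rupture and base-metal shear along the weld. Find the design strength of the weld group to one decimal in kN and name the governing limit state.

297.0 kN (base-metal shear governs)

Weld metal: throat = 0.707×10 = 7.07 mm, L = 2×165 = 330 mm. φR_n = 0.75 × 0.6 × 490 × 7.07 × 330 = 514.4 kN.
Base metal shear (6 mm plate): yield φR_n = 1.0×0.6×250×6×330 = 297.0 kN; rupture φR_n = 0.75×0.6×400×6×330 = 356.4 kN; take 297.0 kN (yield).
Governing: min(514.4, 297.0) = 297.0 kN → base-metal shear.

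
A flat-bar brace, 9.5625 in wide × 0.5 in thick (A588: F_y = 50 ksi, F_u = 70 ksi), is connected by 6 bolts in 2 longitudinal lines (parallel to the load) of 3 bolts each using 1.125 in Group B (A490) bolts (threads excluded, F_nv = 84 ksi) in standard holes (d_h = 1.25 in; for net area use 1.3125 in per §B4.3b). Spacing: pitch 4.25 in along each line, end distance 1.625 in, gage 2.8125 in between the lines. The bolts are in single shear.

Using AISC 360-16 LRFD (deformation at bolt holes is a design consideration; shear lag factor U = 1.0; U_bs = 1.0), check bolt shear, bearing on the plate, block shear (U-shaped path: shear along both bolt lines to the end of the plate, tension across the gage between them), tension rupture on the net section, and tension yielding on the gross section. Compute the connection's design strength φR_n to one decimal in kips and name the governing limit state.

182.1 kips (net-section rupture governs)

Bolt shear: A_b = π(1.125)²/4 = 0.99402 in². φR_n = 0.75 × 84 × 0.99402 × 6 × 1 = 375.7 kips.
Bearing (0.5 in plate, F_u = 70 ksi): end bolts L_c = 1.625 − 1.25/2 = 1, R_n = min(1.2×1×0.5×70, 2.4×1.125×0.5×70) = 42 kips/bolt; interior L_c = 4.25 − 1.25 = 3, R_n = 94.5 kips/bolt. φR_n = 0.75 × (2×42 + 4×94.5) = 346.5 kips.
Block shear: shear path 2×[1.625+2×4.25] = 2×10.125 in, A_gv = 10.125, A_nv = 2×(10.125 − 2.5×1.3125)×0.5 = 6.8438 in²; tension across gage: (2.8125 − 1×1.3125)×0.5 = 0.75 in². R_n = min(0.6×70×6.8438, 0.6×50×10.125) + 1.0×70×0.75 = min(287.44, 303.75) + 52.5 = 339.94 kips. φR_n = 0.75 × 339.94 = 255.0 kips.
Tension rupture (net): A_n = (9.5625 − 2×1.3125)×0.5 = 3.4688 in² (U = 1.0, A_e = A_n). φR_n = 0.75 × 70 × 3.4688 = 182.1 kips.
Tension yield (gross): A_g = 9.5625×0.5 = 4.7813 in². φR_n = 0.90 × 50 × 4.7813 = 215.2 kips.
Governing: min(375.7, 346.5, 255.0, 182.1, 215.2) = 182.1 kips → net-section rupture.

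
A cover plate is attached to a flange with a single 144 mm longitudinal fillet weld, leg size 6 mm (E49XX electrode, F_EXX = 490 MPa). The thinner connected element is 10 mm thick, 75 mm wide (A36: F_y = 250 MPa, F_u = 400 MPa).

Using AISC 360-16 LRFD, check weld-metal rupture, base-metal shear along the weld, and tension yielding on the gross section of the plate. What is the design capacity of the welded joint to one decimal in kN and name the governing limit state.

134.7 kN (weld metal governs)

Weld metal: throat = 0.707×6 = 4.242 mm, L = 144 mm. φR_n = 0.75 × 0.6 × 490 × 4.242 × 144 = 134.7 kN.
Base metal shear (10 mm plate): yield φR_n = 1.0×0.6×250×10×144 = 216.0 kN; rupture φR_n = 0.75×0.6×400×10×144 = 259.2 kN; take 216.0 kN (yield).
Tension yield (gross): A_g = 75×10 = 750 mm². φR_n = 0.90 × 250 × 750 = 168.8 kN.
Governing: min(134.7, 216.0, 168.8) = 134.7 kN → weld metal.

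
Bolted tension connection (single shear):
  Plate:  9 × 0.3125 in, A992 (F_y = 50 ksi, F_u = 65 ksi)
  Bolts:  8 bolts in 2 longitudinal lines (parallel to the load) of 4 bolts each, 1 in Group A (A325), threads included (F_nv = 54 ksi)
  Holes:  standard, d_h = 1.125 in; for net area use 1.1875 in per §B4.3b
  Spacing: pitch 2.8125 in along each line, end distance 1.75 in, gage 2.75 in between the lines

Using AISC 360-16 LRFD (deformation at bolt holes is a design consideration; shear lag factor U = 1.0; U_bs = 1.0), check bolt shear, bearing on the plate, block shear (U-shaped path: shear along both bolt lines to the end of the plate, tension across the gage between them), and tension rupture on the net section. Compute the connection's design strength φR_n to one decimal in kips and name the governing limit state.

100.9 kips (net-section rupture governs)

Bolt shear: A_b = π(1)²/4 = 0.7854 in². φR_n = 0.75 × 54 × 0.7854 × 8 × 1 = 254.5 kips.
Bearing (0.3125 in plate, F_u = 65 ksi): end bolts L_c = 1.75 − 1.125/2 = 1.1875, R_n = min(1.2×1.1875×0.3125×65, 2.4×1×0.3125×65) = 28.945 kips/bolt; interior L_c = 2.8125 − 1.125 = 1.6875, R_n = 41.133 kips/bolt. φR_n = 0.75 × (2×28.945 + 6×41.133) = 228.5 kips.
Block shear: shear path 2×[1.75+3×2.8125] = 2×10.1875 in, A_gv = 6.3672, A_nv = 2×(10.1875 − 3.5×1.1875)×0.3125 = 3.7695 in²; tension across gage: (2.75 − 1×1.1875)×0.3125 = 0.48828 in². R_n = min(0.6×65×3.7695, 0.6×50×6.3672) + 1.0×65×0.48828 = min(147.01, 191.02) + 31.738 = 178.75 kips. φR_n = 0.75 × 178.75 = 134.1 kips.
Tension rupture (net): A_n = (9 − 2×1.1875)×0.3125 = 2.0703 in² (U = 1.0, A_e = A_n). φR_n = 0.75 × 65 × 2.0703 = 100.9 kips.
Governing: min(254.5, 228.5, 134.1, 100.9) = 100.9 kips → net-section rupture.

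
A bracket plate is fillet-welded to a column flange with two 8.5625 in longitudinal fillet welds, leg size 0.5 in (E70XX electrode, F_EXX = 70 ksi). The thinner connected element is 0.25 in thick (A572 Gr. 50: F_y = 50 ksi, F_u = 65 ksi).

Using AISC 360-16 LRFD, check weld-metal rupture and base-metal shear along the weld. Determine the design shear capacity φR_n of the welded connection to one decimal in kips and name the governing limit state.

125.2 kips (base-metal shear governs)

Weld metal: throat = 0.707×0.5 = 0.3535 in, L = 2×8.5625 = 17.125 in. φR_n = 0.75 × 0.6 × 70 × 0.3535 × 17.125 = 190.7 kips.
Base metal shear (0.25 in plate): yield φR_n = 1.0×0.6×50×0.25×17.125 = 128.4 kips; rupture φR_n = 0.75×0.6×65×0.25×17.125 = 125.2 kips; take 125.2 kips (rupture).
Governing: min(190.7, 125.2) = 125.2 kips → base-metal shear.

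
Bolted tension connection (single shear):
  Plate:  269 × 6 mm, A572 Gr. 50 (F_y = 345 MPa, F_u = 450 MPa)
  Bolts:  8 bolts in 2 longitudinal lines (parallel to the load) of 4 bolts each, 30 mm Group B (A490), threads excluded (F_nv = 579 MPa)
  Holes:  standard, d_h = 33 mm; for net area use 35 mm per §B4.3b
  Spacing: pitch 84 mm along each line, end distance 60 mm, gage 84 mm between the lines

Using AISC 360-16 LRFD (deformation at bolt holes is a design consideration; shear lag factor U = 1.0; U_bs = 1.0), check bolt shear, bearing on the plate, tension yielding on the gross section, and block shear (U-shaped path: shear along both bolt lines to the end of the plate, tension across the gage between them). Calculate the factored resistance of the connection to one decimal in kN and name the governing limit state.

Bolt shear: A_b = π(30)²/4 = 706.86 mm². φR_n = 0.75 × 579 × 706.86 × 8 × 1 = 2455.6 kN.
Bearing (6 mm plate, F_u = 450 MPa): end bolts L_c = 60 − 33/2 = 43.5, R_n = min(1.2×43.5×6×450, 2.4×30×6×450) = 140.94 kN/bolt; interior L_c = 84 − 33 = 51, R_n = 165.24 kN/bolt. φR_n = 0.75 × (2×140.94 + 6×165.24) = 955.0 kN.
Tension yield (gross): A_g = 269×6 = 1614 mm². φR_n = 0.90 × 345 × 1614 = 501.1 kN.
Block shear: shear path 2×[60+3×84] = 2×312 mm, A_gv = 3744, A_nv = 2×(312 − 3.5×35)×6 = 2274 mm²; tension across gage: (84 − 1×35)×6 = 294 mm². R_n = min(0.6×450×2274, 0.6×345×3744) + 1.0×450×294 = min(613.98, 775.01) + 132.3 = 746.28 kN. φR_n = 0.75 × 746.28 = 559.7 kN.
Governing: min(2455.6, 955.0, 501.1, 559.7) = 501.1 kN → gross-section yield.

501.1 kN (gross-section yield governs)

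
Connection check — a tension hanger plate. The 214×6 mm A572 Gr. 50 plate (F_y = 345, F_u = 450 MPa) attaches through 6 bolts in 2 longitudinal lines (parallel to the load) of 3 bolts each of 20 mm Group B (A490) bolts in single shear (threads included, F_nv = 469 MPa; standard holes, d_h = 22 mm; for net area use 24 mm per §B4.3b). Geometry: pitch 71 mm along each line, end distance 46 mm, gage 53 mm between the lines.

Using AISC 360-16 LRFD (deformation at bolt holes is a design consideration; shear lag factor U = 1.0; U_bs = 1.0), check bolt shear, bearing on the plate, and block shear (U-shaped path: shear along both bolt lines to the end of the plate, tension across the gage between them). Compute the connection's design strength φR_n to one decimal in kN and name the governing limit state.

Bolt shear: A_b = π(20)²/4 = 314.16 mm². φR_n = 0.75 × 469 × 314.16 × 6 × 1 = 663.0 kN.
Bearing (6 mm plate, F_u = 450 MPa): end bolts L_c = 46 − 22/2 = 35, R_n = min(1.2×35×6×450, 2.4×20×6×450) = 113.4 kN/bolt; interior L_c = 71 − 22 = 49, R_n = 129.6 kN/bolt. φR_n = 0.75 × (2×113.4 + 4×129.6) = 558.9 kN.
Block shear: shear path 2×[46+2×71] = 2×188 mm, A_gv = 2256, A_nv = 2×(188 − 2.5×24)×6 = 1536 mm²; tension across gage: (53 − 1×24)×6 = 174 mm². R_n = min(0.6×450×1536, 0.6×345×2256) + 1.0×450×174 = min(414.72, 466.99) + 78.3 = 493.02 kN. φR_n = 0.75 × 493.02 = 369.8 kN.
Governing: min(663.0, 558.9, 369.8) = 369.8 kN → block shear.

369.8 kN (block shear governs)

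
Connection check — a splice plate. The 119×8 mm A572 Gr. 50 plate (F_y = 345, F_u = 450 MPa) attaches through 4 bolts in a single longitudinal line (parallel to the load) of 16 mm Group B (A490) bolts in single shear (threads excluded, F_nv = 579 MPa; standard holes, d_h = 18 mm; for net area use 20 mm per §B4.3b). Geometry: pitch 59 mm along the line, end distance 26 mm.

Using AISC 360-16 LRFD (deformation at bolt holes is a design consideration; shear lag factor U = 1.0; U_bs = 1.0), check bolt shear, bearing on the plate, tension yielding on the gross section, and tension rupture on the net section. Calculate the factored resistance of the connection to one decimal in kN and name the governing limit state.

Bolt shear: A_b = π(16)²/4 = 201.06 mm². φR_n = 0.75 × 579 × 201.06 × 4 × 1 = 349.2 kN.
Bearing (8 mm plate, F_u = 450 MPa): end bolts L_c = 26 − 18/2 = 17, R_n = min(1.2×17×8×450, 2.4×16×8×450) = 73.44 kN/bolt; interior L_c = 59 − 18 = 41, R_n = 138.24 kN/bolt. φR_n = 0.75 × (1×73.44 + 3×138.24) = 366.1 kN.
Tension yield (gross): A_g = 119×8 = 952 mm². φR_n = 0.90 × 345 × 952 = 295.6 kN.
Tension rupture (net): A_n = (119 − 1×20)×8 = 792 mm² (U = 1.0, A_e = A_n). φR_n = 0.75 × 450 × 792 = 267.3 kN.
Governing: min(349.2, 366.1, 295.6, 267.3) = 267.3 kN → net-section rupture.

267.3 kN (net-section rupture governs)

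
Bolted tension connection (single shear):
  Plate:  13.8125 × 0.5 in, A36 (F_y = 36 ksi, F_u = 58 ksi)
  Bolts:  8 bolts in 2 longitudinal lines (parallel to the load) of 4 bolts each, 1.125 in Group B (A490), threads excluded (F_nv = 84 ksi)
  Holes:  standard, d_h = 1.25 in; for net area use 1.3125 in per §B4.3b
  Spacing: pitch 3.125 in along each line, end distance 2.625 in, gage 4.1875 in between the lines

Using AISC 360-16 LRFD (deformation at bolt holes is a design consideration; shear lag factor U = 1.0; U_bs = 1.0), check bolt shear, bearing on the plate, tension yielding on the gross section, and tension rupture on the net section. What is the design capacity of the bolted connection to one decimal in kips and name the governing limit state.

Bolt shear: A_b = π(1.125)²/4 = 0.99402 in². φR_n = 0.75 × 84 × 0.99402 × 8 × 1 = 501.0 kips.
Bearing (0.5 in plate, F_u = 58 ksi): end bolts L_c = 2.625 − 1.25/2 = 2, R_n = min(1.2×2×0.5×58, 2.4×1.125×0.5×58) = 69.6 kips/bolt; interior L_c = 3.125 − 1.25 = 1.875, R_n = 65.25 kips/bolt. φR_n = 0.75 × (2×69.6 + 6×65.25) = 398.0 kips.
Tension yield (gross): A_g = 13.8125×0.5 = 6.9063 in². φR_n = 0.90 × 36 × 6.9063 = 223.8 kips.
Tension rupture (net): A_n = (13.8125 − 2×1.3125)×0.5 = 5.5938 in² (U = 1.0, A_e = A_n). φR_n = 0.75 × 58 × 5.5938 = 243.3 kips.
Governing: min(501.0, 398.0, 223.8, 243.3) = 223.8 kips → gross-section yield.

223.8 kips (gross-section yield governs)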